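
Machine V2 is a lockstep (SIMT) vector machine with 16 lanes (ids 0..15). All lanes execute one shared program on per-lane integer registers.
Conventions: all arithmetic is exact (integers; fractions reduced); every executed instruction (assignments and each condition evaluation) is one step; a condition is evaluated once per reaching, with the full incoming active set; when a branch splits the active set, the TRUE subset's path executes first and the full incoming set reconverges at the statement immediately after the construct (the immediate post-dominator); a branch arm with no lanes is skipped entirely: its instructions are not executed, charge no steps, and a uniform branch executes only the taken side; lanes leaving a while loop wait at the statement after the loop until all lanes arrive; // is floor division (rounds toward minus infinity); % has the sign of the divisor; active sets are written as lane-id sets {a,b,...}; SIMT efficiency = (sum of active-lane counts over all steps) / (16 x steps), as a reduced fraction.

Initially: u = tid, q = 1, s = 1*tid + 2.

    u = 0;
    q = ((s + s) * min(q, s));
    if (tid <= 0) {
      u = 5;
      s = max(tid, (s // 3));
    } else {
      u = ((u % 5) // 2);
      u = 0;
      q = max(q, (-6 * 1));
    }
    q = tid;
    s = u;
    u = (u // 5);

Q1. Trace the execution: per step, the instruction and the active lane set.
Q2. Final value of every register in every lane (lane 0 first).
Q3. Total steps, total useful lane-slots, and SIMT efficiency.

step 0: u <- 0                       {0,1,2,3,4,5,6,7,8,9,10,11,12,13,14,15}
step 1: q <- ((s + s) * min(q, s))   {0,1,2,3,4,5,6,7,8,9,10,11,12,13,14,15}
step 2: eval (tid <= 0)              {0,1,2,3,4,5,6,7,8,9,10,11,12,13,14,15}
step 3: u <- 5                       {0}
step 4: s <- max(tid, (s // 3))      {0}
step 5: u <- ((u % 5) // 2)          {1,2,3,4,5,6,7,8,9,10,11,12,13,14,15}
step 6: u <- 0                       {1,2,3,4,5,6,7,8,9,10,11,12,13,14,15}
step 7: q <- max(q, (-6 * 1))        {1,2,3,4,5,6,7,8,9,10,11,12,13,14,15}
step 8: q <- tid                     {0,1,2,3,4,5,6,7,8,9,10,11,12,13,14,15}
step 9: s <- u                       {0,1,2,3,4,5,6,7,8,9,10,11,12,13,14,15}
step 10: u <- (u // 5)                {0,1,2,3,4,5,6,7,8,9,10,11,12,13,14,15}

Answer: 11 steps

u: 1,0,0,0,0,0,0,0,0,0,0,0,0,0,0,0
q: 0,1,2,3,4,5,6,7,8,9,10,11,12,13,14,15
s: 5,0,0,0,0,0,0,0,0,0,0,0,0,0,0,0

steps = 11; useful = 143; efficiency = 143/176 = 13/16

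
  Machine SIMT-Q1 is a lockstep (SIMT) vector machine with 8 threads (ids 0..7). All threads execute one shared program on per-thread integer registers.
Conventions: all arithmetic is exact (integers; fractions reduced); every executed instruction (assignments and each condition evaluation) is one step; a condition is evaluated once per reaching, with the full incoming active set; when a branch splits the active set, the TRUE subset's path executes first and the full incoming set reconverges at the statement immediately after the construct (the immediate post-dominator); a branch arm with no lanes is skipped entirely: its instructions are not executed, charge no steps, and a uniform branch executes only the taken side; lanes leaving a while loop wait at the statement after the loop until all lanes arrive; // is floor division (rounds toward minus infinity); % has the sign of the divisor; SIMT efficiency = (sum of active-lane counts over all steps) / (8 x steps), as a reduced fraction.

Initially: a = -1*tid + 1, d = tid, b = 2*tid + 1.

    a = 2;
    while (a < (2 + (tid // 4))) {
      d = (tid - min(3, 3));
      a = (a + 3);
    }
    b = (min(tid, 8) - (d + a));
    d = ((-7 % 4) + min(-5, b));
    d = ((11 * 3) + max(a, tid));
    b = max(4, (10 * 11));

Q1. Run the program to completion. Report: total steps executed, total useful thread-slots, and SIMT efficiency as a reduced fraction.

Answer: 9 steps, 60 useful, 5/6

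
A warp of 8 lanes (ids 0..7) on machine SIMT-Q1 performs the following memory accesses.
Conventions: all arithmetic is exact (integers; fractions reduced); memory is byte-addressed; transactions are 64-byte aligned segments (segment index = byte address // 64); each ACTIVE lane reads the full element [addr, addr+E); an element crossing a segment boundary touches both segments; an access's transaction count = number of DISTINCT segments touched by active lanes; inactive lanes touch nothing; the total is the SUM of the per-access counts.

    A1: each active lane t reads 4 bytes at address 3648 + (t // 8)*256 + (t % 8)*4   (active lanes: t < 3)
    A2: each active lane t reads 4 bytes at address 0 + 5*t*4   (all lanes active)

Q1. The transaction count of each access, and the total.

A1: 1 transaction
A2: 3 transactions

Answer: 1,3; total 4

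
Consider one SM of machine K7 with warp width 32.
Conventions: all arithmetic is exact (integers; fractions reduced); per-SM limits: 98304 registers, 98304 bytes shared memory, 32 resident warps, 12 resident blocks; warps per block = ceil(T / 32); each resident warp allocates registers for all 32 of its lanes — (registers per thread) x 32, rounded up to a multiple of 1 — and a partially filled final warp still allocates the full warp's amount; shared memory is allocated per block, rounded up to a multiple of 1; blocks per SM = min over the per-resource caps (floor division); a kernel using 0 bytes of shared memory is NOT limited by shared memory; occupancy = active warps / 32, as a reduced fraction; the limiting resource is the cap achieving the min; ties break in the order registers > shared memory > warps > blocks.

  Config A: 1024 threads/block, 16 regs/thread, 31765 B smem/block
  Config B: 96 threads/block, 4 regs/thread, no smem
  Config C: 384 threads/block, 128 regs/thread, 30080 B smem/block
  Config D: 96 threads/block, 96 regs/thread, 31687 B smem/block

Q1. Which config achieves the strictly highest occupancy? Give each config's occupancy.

occupancies: A 1, B 15/16, C 3/4, D 9/32

Answer: A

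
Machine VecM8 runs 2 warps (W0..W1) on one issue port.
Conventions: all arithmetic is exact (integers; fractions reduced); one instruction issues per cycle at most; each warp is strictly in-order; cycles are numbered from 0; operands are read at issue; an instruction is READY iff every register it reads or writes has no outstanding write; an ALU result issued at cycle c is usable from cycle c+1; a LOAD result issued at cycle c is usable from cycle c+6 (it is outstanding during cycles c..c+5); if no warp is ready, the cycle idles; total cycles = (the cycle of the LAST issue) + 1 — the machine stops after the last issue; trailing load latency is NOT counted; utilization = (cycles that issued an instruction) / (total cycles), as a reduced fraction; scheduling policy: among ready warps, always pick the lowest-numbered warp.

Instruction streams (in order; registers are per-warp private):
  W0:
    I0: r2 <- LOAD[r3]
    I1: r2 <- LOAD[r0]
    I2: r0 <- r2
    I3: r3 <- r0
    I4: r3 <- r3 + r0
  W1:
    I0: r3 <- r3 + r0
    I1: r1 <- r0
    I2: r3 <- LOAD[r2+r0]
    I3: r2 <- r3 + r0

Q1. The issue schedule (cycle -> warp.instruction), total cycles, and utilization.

cycle 0: W0.I0
cycle 1: W1.I0
cycle 2: W1.I1
cycle 3: W1.I2
cycle 4: idle
cycle 5: idle
cycle 6: W0.I1
cycle 7: idle
cycle 8: idle
cycle 9: W1.I3
cycle 10: idle
cycle 11: idle
cycle 12: W0.I2
cycle 13: W0.I3
cycle 14: W0.I4

Answer: 15 cycles, utilization 3/5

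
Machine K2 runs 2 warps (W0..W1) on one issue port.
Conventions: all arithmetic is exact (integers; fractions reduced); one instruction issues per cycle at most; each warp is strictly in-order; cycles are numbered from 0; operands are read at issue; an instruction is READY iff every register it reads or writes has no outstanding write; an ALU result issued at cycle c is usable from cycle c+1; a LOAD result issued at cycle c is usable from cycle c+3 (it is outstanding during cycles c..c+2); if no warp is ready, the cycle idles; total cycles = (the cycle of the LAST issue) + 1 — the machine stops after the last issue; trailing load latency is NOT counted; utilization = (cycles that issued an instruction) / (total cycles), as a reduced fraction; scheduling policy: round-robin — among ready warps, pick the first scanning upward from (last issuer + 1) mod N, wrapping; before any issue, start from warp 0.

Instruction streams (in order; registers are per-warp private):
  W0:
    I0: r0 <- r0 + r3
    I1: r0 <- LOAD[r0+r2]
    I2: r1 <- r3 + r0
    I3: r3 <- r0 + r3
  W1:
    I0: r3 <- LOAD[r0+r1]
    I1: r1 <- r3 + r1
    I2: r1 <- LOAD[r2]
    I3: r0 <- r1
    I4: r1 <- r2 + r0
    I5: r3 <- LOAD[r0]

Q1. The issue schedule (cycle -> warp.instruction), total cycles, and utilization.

cycle 0: W0.I0
cycle 1: W1.I0
cycle 2: W0.I1
cycle 3: idle
cycle 4: W1.I1
cycle 5: W0.I2
cycle 6: W1.I2
cycle 7: W0.I3
cycle 8: idle
cycle 9: W1.I3
cycle 10: W1.I4
cycle 11: W1.I5

Answer: 12 cycles, utilization 5/6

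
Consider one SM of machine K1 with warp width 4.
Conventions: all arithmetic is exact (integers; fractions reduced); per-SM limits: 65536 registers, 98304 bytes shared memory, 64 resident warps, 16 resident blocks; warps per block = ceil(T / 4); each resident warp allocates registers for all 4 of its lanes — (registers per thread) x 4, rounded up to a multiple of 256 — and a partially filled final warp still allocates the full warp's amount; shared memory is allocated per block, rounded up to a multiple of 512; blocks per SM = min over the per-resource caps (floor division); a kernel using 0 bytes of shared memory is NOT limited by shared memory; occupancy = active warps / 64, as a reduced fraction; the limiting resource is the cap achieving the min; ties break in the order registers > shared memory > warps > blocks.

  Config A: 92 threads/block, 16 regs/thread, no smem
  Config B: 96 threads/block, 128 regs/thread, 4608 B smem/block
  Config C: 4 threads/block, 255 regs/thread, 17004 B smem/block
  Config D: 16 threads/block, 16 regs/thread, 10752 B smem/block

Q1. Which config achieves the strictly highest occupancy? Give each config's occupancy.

occupancies: A 23/32, B 3/4, C 5/64, D 9/16

Answer: B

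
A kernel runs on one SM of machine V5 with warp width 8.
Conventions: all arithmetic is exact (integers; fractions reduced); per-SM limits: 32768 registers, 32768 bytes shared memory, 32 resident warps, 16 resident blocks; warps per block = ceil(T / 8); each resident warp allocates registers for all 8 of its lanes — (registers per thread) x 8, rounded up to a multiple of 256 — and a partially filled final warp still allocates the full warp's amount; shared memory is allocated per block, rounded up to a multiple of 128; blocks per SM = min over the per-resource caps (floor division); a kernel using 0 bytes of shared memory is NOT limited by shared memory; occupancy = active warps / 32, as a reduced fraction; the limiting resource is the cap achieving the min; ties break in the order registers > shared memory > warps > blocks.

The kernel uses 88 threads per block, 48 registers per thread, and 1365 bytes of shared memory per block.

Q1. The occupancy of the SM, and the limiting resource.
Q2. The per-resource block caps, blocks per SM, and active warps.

Answer: occupancy 11/16, limited by warps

registers: 5 blocks
shared memory: 23 blocks
warps: 2 blocks
blocks: 16 blocks

Answer: 2 blocks, 22 active warps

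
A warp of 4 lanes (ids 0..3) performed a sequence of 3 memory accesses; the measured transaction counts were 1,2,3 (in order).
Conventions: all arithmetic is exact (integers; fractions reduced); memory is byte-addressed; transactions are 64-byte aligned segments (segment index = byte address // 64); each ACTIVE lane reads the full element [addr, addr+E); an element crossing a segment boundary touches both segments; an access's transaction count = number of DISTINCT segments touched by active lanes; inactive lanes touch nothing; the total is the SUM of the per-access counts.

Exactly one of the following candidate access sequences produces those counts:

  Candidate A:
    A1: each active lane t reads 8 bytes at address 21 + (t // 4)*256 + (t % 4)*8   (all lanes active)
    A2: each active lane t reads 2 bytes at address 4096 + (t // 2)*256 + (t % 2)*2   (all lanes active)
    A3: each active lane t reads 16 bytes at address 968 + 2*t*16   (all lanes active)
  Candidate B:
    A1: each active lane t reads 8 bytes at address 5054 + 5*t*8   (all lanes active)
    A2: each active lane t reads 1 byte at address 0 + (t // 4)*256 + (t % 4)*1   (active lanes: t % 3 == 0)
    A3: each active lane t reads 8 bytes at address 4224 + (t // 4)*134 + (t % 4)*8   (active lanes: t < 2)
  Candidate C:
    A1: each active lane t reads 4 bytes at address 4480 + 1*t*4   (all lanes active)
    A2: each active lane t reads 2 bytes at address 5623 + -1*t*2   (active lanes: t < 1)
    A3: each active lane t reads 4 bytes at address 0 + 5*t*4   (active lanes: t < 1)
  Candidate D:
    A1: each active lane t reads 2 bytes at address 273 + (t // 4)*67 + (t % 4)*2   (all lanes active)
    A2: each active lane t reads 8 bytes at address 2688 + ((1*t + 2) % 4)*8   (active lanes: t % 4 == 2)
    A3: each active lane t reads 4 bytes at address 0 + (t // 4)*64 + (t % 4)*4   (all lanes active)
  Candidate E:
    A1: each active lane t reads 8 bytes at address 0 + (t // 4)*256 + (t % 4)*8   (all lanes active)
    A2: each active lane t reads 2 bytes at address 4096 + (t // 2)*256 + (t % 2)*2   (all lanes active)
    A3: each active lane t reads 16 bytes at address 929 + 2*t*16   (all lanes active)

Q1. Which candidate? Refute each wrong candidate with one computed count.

A: A3 gives 2 transactions, not 3
B: A1 gives 3 transactions, not 1
C: A2 gives 1 transaction, not 2
D: A2 gives 1 transaction, not 2
E: all counts match (1,2,3)

Answer: E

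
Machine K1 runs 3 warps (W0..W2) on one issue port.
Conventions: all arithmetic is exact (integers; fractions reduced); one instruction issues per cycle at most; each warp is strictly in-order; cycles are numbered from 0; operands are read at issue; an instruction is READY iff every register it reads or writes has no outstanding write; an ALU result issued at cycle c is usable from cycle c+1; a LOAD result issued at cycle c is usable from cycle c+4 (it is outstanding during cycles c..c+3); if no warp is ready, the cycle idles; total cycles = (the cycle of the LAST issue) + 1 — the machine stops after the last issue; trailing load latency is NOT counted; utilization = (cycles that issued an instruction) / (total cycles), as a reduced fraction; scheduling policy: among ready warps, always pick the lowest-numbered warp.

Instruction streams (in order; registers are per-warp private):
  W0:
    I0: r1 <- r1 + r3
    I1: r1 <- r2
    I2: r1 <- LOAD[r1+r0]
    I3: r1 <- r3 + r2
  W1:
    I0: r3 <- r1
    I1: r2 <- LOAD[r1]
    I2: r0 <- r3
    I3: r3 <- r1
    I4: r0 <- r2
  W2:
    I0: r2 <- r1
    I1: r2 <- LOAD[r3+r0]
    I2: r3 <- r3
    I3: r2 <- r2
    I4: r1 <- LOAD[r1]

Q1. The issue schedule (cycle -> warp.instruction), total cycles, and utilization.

cycle 0: W0.I0
cycle 1: W0.I1
cycle 2: W0.I2
cycle 3: W1.I0
cycle 4: W1.I1
cycle 5: W1.I2
cycle 6: W0.I3
cycle 7: W1.I3
cycle 8: W1.I4
cycle 9: W2.I0
cycle 10: W2.I1
cycle 11: W2.I2
cycle 12: idle
cycle 13: idle
cycle 14: W2.I3
cycle 15: W2.I4

Answer: 16 cycles, utilization 7/8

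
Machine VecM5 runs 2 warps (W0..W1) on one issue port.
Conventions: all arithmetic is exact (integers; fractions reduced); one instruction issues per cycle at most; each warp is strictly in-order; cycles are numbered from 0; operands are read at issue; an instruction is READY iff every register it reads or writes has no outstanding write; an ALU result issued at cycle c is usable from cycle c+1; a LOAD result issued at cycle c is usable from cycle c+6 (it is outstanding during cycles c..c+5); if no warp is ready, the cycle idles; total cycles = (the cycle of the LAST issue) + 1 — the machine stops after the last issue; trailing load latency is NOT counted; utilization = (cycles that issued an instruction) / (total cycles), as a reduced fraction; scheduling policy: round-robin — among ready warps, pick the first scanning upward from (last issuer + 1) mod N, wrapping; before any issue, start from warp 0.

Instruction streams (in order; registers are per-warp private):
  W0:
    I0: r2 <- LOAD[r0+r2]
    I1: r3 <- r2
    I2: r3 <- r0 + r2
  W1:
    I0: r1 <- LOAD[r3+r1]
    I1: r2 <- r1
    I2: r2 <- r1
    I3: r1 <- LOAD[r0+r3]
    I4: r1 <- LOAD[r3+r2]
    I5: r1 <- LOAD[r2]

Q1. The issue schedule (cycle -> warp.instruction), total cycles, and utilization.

cycle 0: W0.I0
cycle 1: W1.I0
cycle 2: idle
cycle 3: idle
cycle 4: idle
cycle 5: idle
cycle 6: W0.I1
cycle 7: W1.I1
cycle 8: W0.I2
cycle 9: W1.I2
cycle 10: W1.I3
cycle 11: idle
cycle 12: idle
cycle 13: idle
cycle 14: idle
cycle 15: idle
cycle 16: W1.I4
cycle 17: idle
cycle 18: idle
cycle 19: idle
cycle 20: idle
cycle 21: idle
cycle 22: W1.I5

Answer: 23 cycles, utilization 9/23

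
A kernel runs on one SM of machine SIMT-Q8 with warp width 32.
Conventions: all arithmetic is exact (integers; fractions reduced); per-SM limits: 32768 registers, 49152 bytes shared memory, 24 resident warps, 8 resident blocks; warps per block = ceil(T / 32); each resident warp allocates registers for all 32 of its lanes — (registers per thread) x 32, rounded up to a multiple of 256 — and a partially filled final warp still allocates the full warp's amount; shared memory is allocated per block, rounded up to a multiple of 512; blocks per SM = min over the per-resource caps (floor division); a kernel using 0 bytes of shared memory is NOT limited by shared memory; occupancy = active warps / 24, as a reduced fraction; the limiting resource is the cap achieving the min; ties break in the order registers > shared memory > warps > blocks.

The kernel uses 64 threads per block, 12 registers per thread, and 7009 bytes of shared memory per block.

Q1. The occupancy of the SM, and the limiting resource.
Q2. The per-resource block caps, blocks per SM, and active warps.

Answer: occupancy 1/2, limited by shared memory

registers: 32 blocks
shared memory: 6 blocks
warps: 12 blocks
blocks: 8 blocks

Answer: 6 blocks, 12 active warps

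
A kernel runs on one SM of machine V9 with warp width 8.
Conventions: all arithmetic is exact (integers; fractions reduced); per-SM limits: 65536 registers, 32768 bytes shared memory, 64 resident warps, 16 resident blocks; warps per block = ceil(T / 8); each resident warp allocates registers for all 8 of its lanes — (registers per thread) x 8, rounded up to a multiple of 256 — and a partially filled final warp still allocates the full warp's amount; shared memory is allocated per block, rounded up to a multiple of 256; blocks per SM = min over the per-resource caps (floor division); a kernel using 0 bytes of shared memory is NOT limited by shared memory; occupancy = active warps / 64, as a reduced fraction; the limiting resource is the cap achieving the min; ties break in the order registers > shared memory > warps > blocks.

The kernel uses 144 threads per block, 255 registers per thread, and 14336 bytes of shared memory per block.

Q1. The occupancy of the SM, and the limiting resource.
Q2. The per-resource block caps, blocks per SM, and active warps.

Answer: occupancy 9/32, limited by registers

registers: 1 block
shared memory: 2 blocks
warps: 3 blocks
blocks: 16 blocks

Answer: 1 block, 18 active warps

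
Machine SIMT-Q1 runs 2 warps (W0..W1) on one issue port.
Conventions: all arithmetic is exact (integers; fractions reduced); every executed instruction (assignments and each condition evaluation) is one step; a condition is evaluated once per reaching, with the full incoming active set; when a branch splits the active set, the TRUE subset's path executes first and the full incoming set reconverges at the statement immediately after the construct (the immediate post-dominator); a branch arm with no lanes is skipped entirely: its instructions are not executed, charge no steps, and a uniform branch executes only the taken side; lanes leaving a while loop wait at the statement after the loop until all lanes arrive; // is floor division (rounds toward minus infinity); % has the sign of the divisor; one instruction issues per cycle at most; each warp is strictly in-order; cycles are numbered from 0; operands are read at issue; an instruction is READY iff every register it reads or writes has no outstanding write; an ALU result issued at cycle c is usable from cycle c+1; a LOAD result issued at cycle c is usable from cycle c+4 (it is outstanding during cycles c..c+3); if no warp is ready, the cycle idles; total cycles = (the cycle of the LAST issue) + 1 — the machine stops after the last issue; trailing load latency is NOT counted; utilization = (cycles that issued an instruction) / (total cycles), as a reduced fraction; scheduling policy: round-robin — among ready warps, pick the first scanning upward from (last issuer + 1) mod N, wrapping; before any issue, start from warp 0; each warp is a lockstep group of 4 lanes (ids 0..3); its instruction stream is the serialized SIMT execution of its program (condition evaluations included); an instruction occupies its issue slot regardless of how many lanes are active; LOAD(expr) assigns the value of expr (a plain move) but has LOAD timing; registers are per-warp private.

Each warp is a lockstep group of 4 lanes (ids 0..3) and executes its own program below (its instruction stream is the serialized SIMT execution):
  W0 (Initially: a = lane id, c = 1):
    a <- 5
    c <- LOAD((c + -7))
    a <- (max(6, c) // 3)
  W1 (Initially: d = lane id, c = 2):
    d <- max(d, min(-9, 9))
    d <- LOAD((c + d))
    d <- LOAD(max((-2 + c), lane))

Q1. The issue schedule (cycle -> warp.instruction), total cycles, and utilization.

cycle 0: W0.I0
cycle 1: W1.I0
cycle 2: W0.I1
cycle 3: W1.I1
cycle 4: idle
cycle 5: idle
cycle 6: W0.I2
cycle 7: W1.I2

Answer: 8 cycles, utilization 3/4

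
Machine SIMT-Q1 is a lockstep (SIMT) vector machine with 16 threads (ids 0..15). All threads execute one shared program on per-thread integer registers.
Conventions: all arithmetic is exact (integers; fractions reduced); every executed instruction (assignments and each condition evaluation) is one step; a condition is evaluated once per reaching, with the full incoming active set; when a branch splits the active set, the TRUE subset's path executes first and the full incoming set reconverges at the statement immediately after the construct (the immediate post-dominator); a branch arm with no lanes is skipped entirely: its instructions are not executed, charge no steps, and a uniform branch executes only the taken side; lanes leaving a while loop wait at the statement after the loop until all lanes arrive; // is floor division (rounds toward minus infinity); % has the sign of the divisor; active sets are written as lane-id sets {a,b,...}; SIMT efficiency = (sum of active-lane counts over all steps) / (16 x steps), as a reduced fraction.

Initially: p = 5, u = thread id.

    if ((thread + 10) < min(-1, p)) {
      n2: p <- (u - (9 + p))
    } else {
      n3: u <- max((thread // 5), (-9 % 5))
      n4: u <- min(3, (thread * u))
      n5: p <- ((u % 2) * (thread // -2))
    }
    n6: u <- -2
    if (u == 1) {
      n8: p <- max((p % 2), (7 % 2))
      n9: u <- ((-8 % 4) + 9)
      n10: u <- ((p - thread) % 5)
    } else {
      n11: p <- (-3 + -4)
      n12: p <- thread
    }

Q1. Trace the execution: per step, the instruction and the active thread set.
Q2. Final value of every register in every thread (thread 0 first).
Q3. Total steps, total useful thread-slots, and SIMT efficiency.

step 0: eval ((thread + 10) < min(-1, p)) {0,1,2,3,4,5,6,7,8,9,10,11,12,13,14,15}
step 1: u <- max((thread // 5), (-9 % 5)) {0,1,2,3,4,5,6,7,8,9,10,11,12,13,14,15}
step 2: u <- min(3, (thread * u))    {0,1,2,3,4,5,6,7,8,9,10,11,12,13,14,15}
step 3: p <- ((u % 2) * (thread // -2)) {0,1,2,3,4,5,6,7,8,9,10,11,12,13,14,15}
step 4: u <- -2                      {0,1,2,3,4,5,6,7,8,9,10,11,12,13,14,15}
step 5: eval (u == 1)                {0,1,2,3,4,5,6,7,8,9,10,11,12,13,14,15}
step 6: p <- (-3 + -4)               {0,1,2,3,4,5,6,7,8,9,10,11,12,13,14,15}
step 7: p <- thread                  {0,1,2,3,4,5,6,7,8,9,10,11,12,13,14,15}

Answer: 8 steps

p: 0,1,2,3,4,5,6,7,8,9,10,11,12,13,14,15
u: -2,-2,-2,-2,-2,-2,-2,-2,-2,-2,-2,-2,-2,-2,-2,-2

steps = 8; useful = 128; efficiency = 128/128 = 1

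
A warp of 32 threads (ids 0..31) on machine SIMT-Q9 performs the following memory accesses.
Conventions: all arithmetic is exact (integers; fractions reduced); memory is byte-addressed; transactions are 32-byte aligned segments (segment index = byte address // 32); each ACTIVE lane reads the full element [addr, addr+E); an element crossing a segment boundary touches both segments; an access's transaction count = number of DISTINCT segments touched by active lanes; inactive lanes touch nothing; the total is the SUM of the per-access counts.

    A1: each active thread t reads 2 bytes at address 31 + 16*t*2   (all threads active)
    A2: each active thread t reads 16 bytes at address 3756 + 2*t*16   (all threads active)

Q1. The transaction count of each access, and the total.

A1: 33 transactions
A2: 32 transactions

Answer: 33,32; total 65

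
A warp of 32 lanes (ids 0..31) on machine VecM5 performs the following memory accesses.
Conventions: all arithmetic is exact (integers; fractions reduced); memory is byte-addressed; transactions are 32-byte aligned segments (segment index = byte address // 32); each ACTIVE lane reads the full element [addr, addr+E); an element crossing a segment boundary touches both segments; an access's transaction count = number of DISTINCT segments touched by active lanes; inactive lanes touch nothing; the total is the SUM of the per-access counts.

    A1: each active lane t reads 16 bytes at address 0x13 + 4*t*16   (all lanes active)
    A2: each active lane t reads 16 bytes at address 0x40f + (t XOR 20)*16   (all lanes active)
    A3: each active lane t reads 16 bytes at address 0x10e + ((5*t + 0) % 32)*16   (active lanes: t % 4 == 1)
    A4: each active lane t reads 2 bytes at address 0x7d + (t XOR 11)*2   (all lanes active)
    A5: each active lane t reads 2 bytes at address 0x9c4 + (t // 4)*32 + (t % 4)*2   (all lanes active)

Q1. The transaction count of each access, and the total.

A1: 64 transactions
A2: 17 transactions
A3: 16 transactions
A4: 3 transactions
A5: 8 transactions

Answer: 64,17,16,3,8; total 108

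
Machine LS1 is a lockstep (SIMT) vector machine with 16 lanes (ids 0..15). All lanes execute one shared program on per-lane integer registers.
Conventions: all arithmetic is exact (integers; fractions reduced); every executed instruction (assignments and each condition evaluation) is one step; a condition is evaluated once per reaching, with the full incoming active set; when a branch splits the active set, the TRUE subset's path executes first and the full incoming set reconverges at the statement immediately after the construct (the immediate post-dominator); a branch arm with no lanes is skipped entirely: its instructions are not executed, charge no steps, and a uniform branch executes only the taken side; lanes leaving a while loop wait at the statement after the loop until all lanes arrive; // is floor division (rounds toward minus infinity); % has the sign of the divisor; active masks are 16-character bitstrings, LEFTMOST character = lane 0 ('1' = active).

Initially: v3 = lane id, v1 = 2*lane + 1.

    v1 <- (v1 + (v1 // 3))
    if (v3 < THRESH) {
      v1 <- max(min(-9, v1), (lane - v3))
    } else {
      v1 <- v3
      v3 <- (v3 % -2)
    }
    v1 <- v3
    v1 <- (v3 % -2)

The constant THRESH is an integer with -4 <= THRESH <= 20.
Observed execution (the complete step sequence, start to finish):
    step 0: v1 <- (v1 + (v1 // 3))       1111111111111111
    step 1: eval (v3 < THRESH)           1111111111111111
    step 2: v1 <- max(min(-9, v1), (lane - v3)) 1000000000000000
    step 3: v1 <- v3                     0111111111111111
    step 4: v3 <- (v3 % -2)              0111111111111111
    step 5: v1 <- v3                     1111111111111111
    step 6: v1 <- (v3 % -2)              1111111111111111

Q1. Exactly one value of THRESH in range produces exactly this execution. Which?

Answer: THRESH = 1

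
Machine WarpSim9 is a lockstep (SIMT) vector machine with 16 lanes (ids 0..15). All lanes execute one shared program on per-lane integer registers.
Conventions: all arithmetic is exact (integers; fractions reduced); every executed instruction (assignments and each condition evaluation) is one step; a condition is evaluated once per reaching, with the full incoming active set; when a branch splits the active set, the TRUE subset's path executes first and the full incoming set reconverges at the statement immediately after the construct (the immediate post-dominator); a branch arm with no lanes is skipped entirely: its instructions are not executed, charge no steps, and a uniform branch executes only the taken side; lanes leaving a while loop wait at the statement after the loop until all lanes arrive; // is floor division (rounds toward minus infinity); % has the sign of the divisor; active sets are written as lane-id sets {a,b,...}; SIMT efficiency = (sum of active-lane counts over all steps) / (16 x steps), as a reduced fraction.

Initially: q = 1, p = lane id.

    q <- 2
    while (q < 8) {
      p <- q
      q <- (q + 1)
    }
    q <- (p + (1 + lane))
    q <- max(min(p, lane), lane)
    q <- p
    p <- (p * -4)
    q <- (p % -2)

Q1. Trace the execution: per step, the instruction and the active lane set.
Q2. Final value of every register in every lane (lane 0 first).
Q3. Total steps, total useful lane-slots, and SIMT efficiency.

step 0: q <- 2                       {0,1,2,3,4,5,6,7,8,9,10,11,12,13,14,15}
step 1: eval (q < 8)                 {0,1,2,3,4,5,6,7,8,9,10,11,12,13,14,15}
step 2: p <- q                       {0,1,2,3,4,5,6,7,8,9,10,11,12,13,14,15}
step 3: q <- (q + 1)                 {0,1,2,3,4,5,6,7,8,9,10,11,12,13,14,15}
step 4: eval (q < 8)                 {0,1,2,3,4,5,6,7,8,9,10,11,12,13,14,15}
step 5: p <- q                       {0,1,2,3,4,5,6,7,8,9,10,11,12,13,14,15}
step 6: q <- (q + 1)                 {0,1,2,3,4,5,6,7,8,9,10,11,12,13,14,15}
step 7: eval (q < 8)                 {0,1,2,3,4,5,6,7,8,9,10,11,12,13,14,15}
step 8: p <- q                       {0,1,2,3,4,5,6,7,8,9,10,11,12,13,14,15}
step 9: q <- (q + 1)                 {0,1,2,3,4,5,6,7,8,9,10,11,12,13,14,15}
step 10: eval (q < 8)                 {0,1,2,3,4,5,6,7,8,9,10,11,12,13,14,15}
step 11: p <- q                       {0,1,2,3,4,5,6,7,8,9,10,11,12,13,14,15}
step 12: q <- (q + 1)                 {0,1,2,3,4,5,6,7,8,9,10,11,12,13,14,15}
step 13: eval (q < 8)                 {0,1,2,3,4,5,6,7,8,9,10,11,12,13,14,15}
step 14: p <- q                       {0,1,2,3,4,5,6,7,8,9,10,11,12,13,14,15}
step 15: q <- (q + 1)                 {0,1,2,3,4,5,6,7,8,9,10,11,12,13,14,15}
step 16: eval (q < 8)                 {0,1,2,3,4,5,6,7,8,9,10,11,12,13,14,15}
step 17: p <- q                       {0,1,2,3,4,5,6,7,8,9,10,11,12,13,14,15}
step 18: q <- (q + 1)                 {0,1,2,3,4,5,6,7,8,9,10,11,12,13,14,15}
step 19: eval (q < 8)                 {0,1,2,3,4,5,6,7,8,9,10,11,12,13,14,15}
step 20: q <- (p + (1 + lane))        {0,1,2,3,4,5,6,7,8,9,10,11,12,13,14,15}
step 21: q <- max(min(p, lane), lane) {0,1,2,3,4,5,6,7,8,9,10,11,12,13,14,15}
step 22: q <- p                       {0,1,2,3,4,5,6,7,8,9,10,11,12,13,14,15}
step 23: p <- (p * -4)                {0,1,2,3,4,5,6,7,8,9,10,11,12,13,14,15}
step 24: q <- (p % -2)                {0,1,2,3,4,5,6,7,8,9,10,11,12,13,14,15}

Answer: 25 steps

q: 0,0,0,0,0,0,0,0,0,0,0,0,0,0,0,0
p: -28,-28,-28,-28,-28,-28,-28,-28,-28,-28,-28,-28,-28,-28,-28,-28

steps = 25; useful = 400; efficiency = 400/400 = 1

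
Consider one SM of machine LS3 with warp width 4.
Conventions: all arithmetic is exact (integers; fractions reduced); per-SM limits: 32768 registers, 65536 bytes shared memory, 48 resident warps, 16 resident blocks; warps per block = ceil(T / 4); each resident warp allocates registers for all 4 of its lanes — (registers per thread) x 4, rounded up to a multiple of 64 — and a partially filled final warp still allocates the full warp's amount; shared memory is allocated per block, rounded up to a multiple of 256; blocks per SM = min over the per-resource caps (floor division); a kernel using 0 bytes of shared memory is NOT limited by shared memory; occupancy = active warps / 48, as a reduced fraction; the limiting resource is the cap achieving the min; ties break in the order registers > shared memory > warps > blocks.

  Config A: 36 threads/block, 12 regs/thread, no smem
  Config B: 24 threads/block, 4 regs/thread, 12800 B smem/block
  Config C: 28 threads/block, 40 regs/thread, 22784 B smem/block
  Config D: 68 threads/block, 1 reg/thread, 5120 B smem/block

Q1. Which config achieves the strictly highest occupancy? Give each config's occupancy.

occupancies: A 15/16, B 5/8, C 7/24, D 17/24

Answer: A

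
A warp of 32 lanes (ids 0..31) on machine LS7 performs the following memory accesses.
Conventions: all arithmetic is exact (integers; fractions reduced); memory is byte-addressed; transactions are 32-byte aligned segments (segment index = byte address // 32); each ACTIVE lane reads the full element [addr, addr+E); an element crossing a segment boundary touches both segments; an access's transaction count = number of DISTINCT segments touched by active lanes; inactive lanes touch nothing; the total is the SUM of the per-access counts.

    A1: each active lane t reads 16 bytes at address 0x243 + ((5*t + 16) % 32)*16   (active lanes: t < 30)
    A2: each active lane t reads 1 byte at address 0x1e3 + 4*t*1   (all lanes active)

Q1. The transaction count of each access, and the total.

A1: 17 transactions
A2: 4 transactions

Answer: 17,4; total 21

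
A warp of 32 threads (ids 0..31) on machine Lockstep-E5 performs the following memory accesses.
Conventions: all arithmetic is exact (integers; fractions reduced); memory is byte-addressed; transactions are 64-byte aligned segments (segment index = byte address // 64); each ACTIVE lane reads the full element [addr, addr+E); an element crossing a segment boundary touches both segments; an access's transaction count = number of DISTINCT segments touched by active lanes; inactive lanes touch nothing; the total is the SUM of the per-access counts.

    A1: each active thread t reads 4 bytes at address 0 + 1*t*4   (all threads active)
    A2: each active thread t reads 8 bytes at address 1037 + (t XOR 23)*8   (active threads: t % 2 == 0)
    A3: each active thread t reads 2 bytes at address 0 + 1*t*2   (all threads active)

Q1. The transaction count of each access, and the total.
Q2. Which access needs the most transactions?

A1: 2 transactions
A2: 5 transactions
A3: 1 transaction

Answer: 2,5,1; total 8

Answer: A2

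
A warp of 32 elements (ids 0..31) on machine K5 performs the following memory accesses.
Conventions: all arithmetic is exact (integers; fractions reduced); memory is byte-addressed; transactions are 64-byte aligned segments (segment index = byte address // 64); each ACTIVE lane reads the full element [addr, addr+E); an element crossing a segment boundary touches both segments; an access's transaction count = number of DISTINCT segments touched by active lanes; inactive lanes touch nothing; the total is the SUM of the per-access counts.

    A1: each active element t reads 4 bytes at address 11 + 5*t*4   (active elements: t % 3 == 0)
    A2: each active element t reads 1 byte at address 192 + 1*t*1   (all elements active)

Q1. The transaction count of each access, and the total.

A1: 10 transactions
A2: 1 transaction

Answer: 10,1; total 11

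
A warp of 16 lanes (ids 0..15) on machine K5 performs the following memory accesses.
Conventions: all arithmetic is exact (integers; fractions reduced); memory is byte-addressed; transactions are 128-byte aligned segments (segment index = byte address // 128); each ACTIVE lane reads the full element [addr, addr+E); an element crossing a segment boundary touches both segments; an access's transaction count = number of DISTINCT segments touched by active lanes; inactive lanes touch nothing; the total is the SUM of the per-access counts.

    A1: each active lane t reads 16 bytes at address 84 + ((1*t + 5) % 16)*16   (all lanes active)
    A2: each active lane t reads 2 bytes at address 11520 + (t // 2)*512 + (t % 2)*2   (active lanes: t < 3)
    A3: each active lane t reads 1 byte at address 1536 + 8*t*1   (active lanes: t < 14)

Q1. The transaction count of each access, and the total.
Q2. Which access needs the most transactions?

A1: 3 transactions
A2: 2 transactions
A3: 1 transaction

Answer: 3,2,1; total 6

Answer: A1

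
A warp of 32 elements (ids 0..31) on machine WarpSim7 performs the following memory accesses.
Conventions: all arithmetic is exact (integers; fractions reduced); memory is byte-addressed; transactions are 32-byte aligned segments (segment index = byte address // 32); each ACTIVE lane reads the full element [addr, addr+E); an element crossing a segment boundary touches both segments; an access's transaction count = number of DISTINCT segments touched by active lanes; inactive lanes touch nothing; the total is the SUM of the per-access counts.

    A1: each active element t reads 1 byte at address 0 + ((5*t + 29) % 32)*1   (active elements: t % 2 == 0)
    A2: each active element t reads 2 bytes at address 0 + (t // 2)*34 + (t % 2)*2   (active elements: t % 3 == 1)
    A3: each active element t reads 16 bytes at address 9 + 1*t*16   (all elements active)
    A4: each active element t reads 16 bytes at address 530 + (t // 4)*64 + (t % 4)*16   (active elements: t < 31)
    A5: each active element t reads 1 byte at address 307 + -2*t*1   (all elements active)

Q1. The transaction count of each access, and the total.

A1: 1 transaction
A2: 11 transactions
A3: 17 transactions
A4: 17 transactions
A5: 3 transactions

Answer: 1,11,17,17,3; total 49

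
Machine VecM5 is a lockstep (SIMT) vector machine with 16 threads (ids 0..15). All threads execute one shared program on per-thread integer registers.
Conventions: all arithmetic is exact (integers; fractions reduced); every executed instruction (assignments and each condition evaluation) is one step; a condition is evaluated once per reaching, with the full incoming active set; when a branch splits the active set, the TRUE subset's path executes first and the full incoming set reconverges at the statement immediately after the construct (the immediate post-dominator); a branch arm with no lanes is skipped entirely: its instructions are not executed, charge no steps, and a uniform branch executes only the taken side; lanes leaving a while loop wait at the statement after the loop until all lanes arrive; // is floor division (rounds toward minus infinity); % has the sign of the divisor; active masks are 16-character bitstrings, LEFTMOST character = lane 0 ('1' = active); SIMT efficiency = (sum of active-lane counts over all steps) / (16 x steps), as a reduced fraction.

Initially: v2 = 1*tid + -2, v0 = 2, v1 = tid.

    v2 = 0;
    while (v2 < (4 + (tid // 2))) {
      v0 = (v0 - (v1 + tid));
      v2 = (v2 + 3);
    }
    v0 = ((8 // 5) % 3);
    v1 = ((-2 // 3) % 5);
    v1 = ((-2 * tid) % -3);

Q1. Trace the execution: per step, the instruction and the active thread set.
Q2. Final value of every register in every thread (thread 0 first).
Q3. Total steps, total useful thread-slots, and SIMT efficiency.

step 0: v2 <- 0                      1111111111111111
step 1: eval (v2 < (4 + (tid // 2))) 1111111111111111
step 2: v0 <- (v0 - (v1 + tid))      1111111111111111
step 3: v2 <- (v2 + 3)               1111111111111111
step 4: eval (v2 < (4 + (tid // 2))) 1111111111111111
step 5: v0 <- (v0 - (v1 + tid))      1111111111111111
step 6: v2 <- (v2 + 3)               1111111111111111
step 7: eval (v2 < (4 + (tid // 2))) 1111111111111111
step 8: v0 <- (v0 - (v1 + tid))      0000001111111111
step 9: v2 <- (v2 + 3)               0000001111111111
step 10: eval (v2 < (4 + (tid // 2))) 0000001111111111
step 11: v0 <- (v0 - (v1 + tid))      0000000000001111
step 12: v2 <- (v2 + 3)               0000000000001111
step 13: eval (v2 < (4 + (tid // 2))) 0000000000001111
step 14: v0 <- ((8 // 5) % 3)         1111111111111111
step 15: v1 <- ((-2 // 3) % 5)        1111111111111111
step 16: v1 <- ((-2 * tid) % -3)      1111111111111111

Answer: 17 steps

v2: 6,6,6,6,6,6,9,9,9,9,9,9,12,12,12,12
v0: 1,1,1,1,1,1,1,1,1,1,1,1,1,1,1,1
v1: 0,-2,-1,0,-2,-1,0,-2,-1,0,-2,-1,0,-2,-1,0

steps = 17; useful = 218; efficiency = 218/272 = 109/136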